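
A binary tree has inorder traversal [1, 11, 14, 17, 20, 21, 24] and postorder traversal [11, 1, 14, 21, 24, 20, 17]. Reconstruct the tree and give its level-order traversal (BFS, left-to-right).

Inorder:   [1, 11, 14, 17, 20, 21, 24]
Postorder: [11, 1, 14, 21, 24, 20, 17]
Algorithm: postorder visits root last, so walk postorder right-to-left;
each value is the root of the current inorder slice — split it at that
value, recurse on the right subtree first, then the left.
Recursive splits:
  root=17; inorder splits into left=[1, 11, 14], right=[20, 21, 24]
  root=20; inorder splits into left=[], right=[21, 24]
  root=24; inorder splits into left=[21], right=[]
  root=21; inorder splits into left=[], right=[]
  root=14; inorder splits into left=[1, 11], right=[]
  root=1; inorder splits into left=[], right=[11]
  root=11; inorder splits into left=[], right=[]
Reconstructed level-order: [17, 14, 20, 1, 24, 11, 21]


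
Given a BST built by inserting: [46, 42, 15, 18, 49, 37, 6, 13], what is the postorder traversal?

Tree insertion order: [46, 42, 15, 18, 49, 37, 6, 13]
Tree (level-order array): [46, 42, 49, 15, None, None, None, 6, 18, None, 13, None, 37]
Postorder traversal: [13, 6, 37, 18, 15, 42, 49, 46]


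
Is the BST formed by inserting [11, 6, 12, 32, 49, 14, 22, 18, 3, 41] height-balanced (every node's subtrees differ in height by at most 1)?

Tree (level-order array): [11, 6, 12, 3, None, None, 32, None, None, 14, 49, None, 22, 41, None, 18]
Definition: a tree is height-balanced if, at every node, |h(left) - h(right)| <= 1 (empty subtree has height -1).
Bottom-up per-node check:
  node 3: h_left=-1, h_right=-1, diff=0 [OK], height=0
  node 6: h_left=0, h_right=-1, diff=1 [OK], height=1
  node 18: h_left=-1, h_right=-1, diff=0 [OK], height=0
  node 22: h_left=0, h_right=-1, diff=1 [OK], height=1
  node 14: h_left=-1, h_right=1, diff=2 [FAIL (|-1-1|=2 > 1)], height=2
  node 41: h_left=-1, h_right=-1, diff=0 [OK], height=0
  node 49: h_left=0, h_right=-1, diff=1 [OK], height=1
  node 32: h_left=2, h_right=1, diff=1 [OK], height=3
  node 12: h_left=-1, h_right=3, diff=4 [FAIL (|-1-3|=4 > 1)], height=4
  node 11: h_left=1, h_right=4, diff=3 [FAIL (|1-4|=3 > 1)], height=5
Node 14 violates the condition: |-1 - 1| = 2 > 1.
Result: Not balanced


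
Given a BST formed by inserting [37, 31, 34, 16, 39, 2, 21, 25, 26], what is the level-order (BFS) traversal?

Tree insertion order: [37, 31, 34, 16, 39, 2, 21, 25, 26]
Tree (level-order array): [37, 31, 39, 16, 34, None, None, 2, 21, None, None, None, None, None, 25, None, 26]
BFS from the root, enqueuing left then right child of each popped node:
  queue [37] -> pop 37, enqueue [31, 39], visited so far: [37]
  queue [31, 39] -> pop 31, enqueue [16, 34], visited so far: [37, 31]
  queue [39, 16, 34] -> pop 39, enqueue [none], visited so far: [37, 31, 39]
  queue [16, 34] -> pop 16, enqueue [2, 21], visited so far: [37, 31, 39, 16]
  queue [34, 2, 21] -> pop 34, enqueue [none], visited so far: [37, 31, 39, 16, 34]
  queue [2, 21] -> pop 2, enqueue [none], visited so far: [37, 31, 39, 16, 34, 2]
  queue [21] -> pop 21, enqueue [25], visited so far: [37, 31, 39, 16, 34, 2, 21]
  queue [25] -> pop 25, enqueue [26], visited so far: [37, 31, 39, 16, 34, 2, 21, 25]
  queue [26] -> pop 26, enqueue [none], visited so far: [37, 31, 39, 16, 34, 2, 21, 25, 26]
Result: [37, 31, 39, 16, 34, 2, 21, 25, 26]


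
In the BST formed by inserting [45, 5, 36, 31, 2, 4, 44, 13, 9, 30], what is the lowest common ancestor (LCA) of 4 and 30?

Tree insertion order: [45, 5, 36, 31, 2, 4, 44, 13, 9, 30]
Tree (level-order array): [45, 5, None, 2, 36, None, 4, 31, 44, None, None, 13, None, None, None, 9, 30]
In a BST, the LCA of p=4, q=30 is the first node v on the
root-to-leaf path with p <= v <= q (go left if both < v, right if both > v).
Walk from root:
  at 45: both 4 and 30 < 45, go left
  at 5: 4 <= 5 <= 30, this is the LCA
LCA = 5


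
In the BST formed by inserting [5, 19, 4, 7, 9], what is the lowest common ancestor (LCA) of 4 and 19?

Tree insertion order: [5, 19, 4, 7, 9]
Tree (level-order array): [5, 4, 19, None, None, 7, None, None, 9]
In a BST, the LCA of p=4, q=19 is the first node v on the
root-to-leaf path with p <= v <= q (go left if both < v, right if both > v).
Walk from root:
  at 5: 4 <= 5 <= 19, this is the LCA
LCA = 5


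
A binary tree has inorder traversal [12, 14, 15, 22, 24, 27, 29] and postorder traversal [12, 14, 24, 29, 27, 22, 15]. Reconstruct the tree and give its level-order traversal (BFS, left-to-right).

Inorder:   [12, 14, 15, 22, 24, 27, 29]
Postorder: [12, 14, 24, 29, 27, 22, 15]
Algorithm: postorder visits root last, so walk postorder right-to-left;
each value is the root of the current inorder slice — split it at that
value, recurse on the right subtree first, then the left.
Recursive splits:
  root=15; inorder splits into left=[12, 14], right=[22, 24, 27, 29]
  root=22; inorder splits into left=[], right=[24, 27, 29]
  root=27; inorder splits into left=[24], right=[29]
  root=29; inorder splits into left=[], right=[]
  root=24; inorder splits into left=[], right=[]
  root=14; inorder splits into left=[12], right=[]
  root=12; inorder splits into left=[], right=[]
Reconstructed level-order: [15, 14, 22, 12, 27, 24, 29]


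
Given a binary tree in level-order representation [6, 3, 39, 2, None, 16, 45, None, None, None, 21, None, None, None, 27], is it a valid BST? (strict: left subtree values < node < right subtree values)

Level-order array: [6, 3, 39, 2, None, 16, 45, None, None, None, 21, None, None, None, 27]
Validate using subtree bounds (lo, hi): at each node, require lo < value < hi,
then recurse left with hi=value and right with lo=value.
Preorder trace (stopping at first violation):
  at node 6 with bounds (-inf, +inf): OK
  at node 3 with bounds (-inf, 6): OK
  at node 2 with bounds (-inf, 3): OK
  at node 39 with bounds (6, +inf): OK
  at node 16 with bounds (6, 39): OK
  at node 21 with bounds (16, 39): OK
  at node 27 with bounds (21, 39): OK
  at node 45 with bounds (39, +inf): OK
No violation found at any node.
Result: Valid BST


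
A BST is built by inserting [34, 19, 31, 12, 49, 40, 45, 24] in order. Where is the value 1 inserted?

Starting tree (level order): [34, 19, 49, 12, 31, 40, None, None, None, 24, None, None, 45]
Insertion path: 34 -> 19 -> 12
Result: insert 1 as left child of 12
Final tree (level order): [34, 19, 49, 12, 31, 40, None, 1, None, 24, None, None, 45]


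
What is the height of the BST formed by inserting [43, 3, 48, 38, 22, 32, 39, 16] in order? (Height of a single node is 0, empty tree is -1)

Insertion order: [43, 3, 48, 38, 22, 32, 39, 16]
Tree (level-order array): [43, 3, 48, None, 38, None, None, 22, 39, 16, 32]
Compute height bottom-up (empty subtree = -1):
  height(16) = 1 + max(-1, -1) = 0
  height(32) = 1 + max(-1, -1) = 0
  height(22) = 1 + max(0, 0) = 1
  height(39) = 1 + max(-1, -1) = 0
  height(38) = 1 + max(1, 0) = 2
  height(3) = 1 + max(-1, 2) = 3
  height(48) = 1 + max(-1, -1) = 0
  height(43) = 1 + max(3, 0) = 4
Height = 4


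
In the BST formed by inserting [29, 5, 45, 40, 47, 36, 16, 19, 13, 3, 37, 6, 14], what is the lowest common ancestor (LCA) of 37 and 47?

Tree insertion order: [29, 5, 45, 40, 47, 36, 16, 19, 13, 3, 37, 6, 14]
Tree (level-order array): [29, 5, 45, 3, 16, 40, 47, None, None, 13, 19, 36, None, None, None, 6, 14, None, None, None, 37]
In a BST, the LCA of p=37, q=47 is the first node v on the
root-to-leaf path with p <= v <= q (go left if both < v, right if both > v).
Walk from root:
  at 29: both 37 and 47 > 29, go right
  at 45: 37 <= 45 <= 47, this is the LCA
LCA = 45


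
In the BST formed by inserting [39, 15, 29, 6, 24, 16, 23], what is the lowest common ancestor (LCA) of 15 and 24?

Tree insertion order: [39, 15, 29, 6, 24, 16, 23]
Tree (level-order array): [39, 15, None, 6, 29, None, None, 24, None, 16, None, None, 23]
In a BST, the LCA of p=15, q=24 is the first node v on the
root-to-leaf path with p <= v <= q (go left if both < v, right if both > v).
Walk from root:
  at 39: both 15 and 24 < 39, go left
  at 15: 15 <= 15 <= 24, this is the LCA
LCA = 15


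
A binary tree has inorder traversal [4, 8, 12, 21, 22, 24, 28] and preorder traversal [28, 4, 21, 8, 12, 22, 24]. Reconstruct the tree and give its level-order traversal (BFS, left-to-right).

Inorder:  [4, 8, 12, 21, 22, 24, 28]
Preorder: [28, 4, 21, 8, 12, 22, 24]
Algorithm: preorder visits root first, so consume preorder in order;
for each root, split the current inorder slice at that value into
left-subtree inorder and right-subtree inorder, then recurse.
Recursive splits:
  root=28; inorder splits into left=[4, 8, 12, 21, 22, 24], right=[]
  root=4; inorder splits into left=[], right=[8, 12, 21, 22, 24]
  root=21; inorder splits into left=[8, 12], right=[22, 24]
  root=8; inorder splits into left=[], right=[12]
  root=12; inorder splits into left=[], right=[]
  root=22; inorder splits into left=[], right=[24]
  root=24; inorder splits into left=[], right=[]
Reconstructed level-order: [28, 4, 21, 8, 22, 12, 24]


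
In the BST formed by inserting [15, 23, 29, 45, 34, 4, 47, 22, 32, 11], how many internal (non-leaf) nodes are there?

Tree built from: [15, 23, 29, 45, 34, 4, 47, 22, 32, 11]
Tree (level-order array): [15, 4, 23, None, 11, 22, 29, None, None, None, None, None, 45, 34, 47, 32]
Rule: An internal node has at least one child.
Per-node child counts:
  node 15: 2 child(ren)
  node 4: 1 child(ren)
  node 11: 0 child(ren)
  node 23: 2 child(ren)
  node 22: 0 child(ren)
  node 29: 1 child(ren)
  node 45: 2 child(ren)
  node 34: 1 child(ren)
  node 32: 0 child(ren)
  node 47: 0 child(ren)
Matching nodes: [15, 4, 23, 29, 45, 34]
Count of internal (non-leaf) nodes: 6


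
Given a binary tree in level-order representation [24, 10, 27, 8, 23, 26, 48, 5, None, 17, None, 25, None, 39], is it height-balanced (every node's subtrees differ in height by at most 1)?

Tree (level-order array): [24, 10, 27, 8, 23, 26, 48, 5, None, 17, None, 25, None, 39]
Definition: a tree is height-balanced if, at every node, |h(left) - h(right)| <= 1 (empty subtree has height -1).
Bottom-up per-node check:
  node 5: h_left=-1, h_right=-1, diff=0 [OK], height=0
  node 8: h_left=0, h_right=-1, diff=1 [OK], height=1
  node 17: h_left=-1, h_right=-1, diff=0 [OK], height=0
  node 23: h_left=0, h_right=-1, diff=1 [OK], height=1
  node 10: h_left=1, h_right=1, diff=0 [OK], height=2
  node 25: h_left=-1, h_right=-1, diff=0 [OK], height=0
  node 26: h_left=0, h_right=-1, diff=1 [OK], height=1
  node 39: h_left=-1, h_right=-1, diff=0 [OK], height=0
  node 48: h_left=0, h_right=-1, diff=1 [OK], height=1
  node 27: h_left=1, h_right=1, diff=0 [OK], height=2
  node 24: h_left=2, h_right=2, diff=0 [OK], height=3
All nodes satisfy the balance condition.
Result: Balanced


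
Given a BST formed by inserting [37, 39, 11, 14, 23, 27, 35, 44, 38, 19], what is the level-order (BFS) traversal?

Tree insertion order: [37, 39, 11, 14, 23, 27, 35, 44, 38, 19]
Tree (level-order array): [37, 11, 39, None, 14, 38, 44, None, 23, None, None, None, None, 19, 27, None, None, None, 35]
BFS from the root, enqueuing left then right child of each popped node:
  queue [37] -> pop 37, enqueue [11, 39], visited so far: [37]
  queue [11, 39] -> pop 11, enqueue [14], visited so far: [37, 11]
  queue [39, 14] -> pop 39, enqueue [38, 44], visited so far: [37, 11, 39]
  queue [14, 38, 44] -> pop 14, enqueue [23], visited so far: [37, 11, 39, 14]
  queue [38, 44, 23] -> pop 38, enqueue [none], visited so far: [37, 11, 39, 14, 38]
  queue [44, 23] -> pop 44, enqueue [none], visited so far: [37, 11, 39, 14, 38, 44]
  queue [23] -> pop 23, enqueue [19, 27], visited so far: [37, 11, 39, 14, 38, 44, 23]
  queue [19, 27] -> pop 19, enqueue [none], visited so far: [37, 11, 39, 14, 38, 44, 23, 19]
  queue [27] -> pop 27, enqueue [35], visited so far: [37, 11, 39, 14, 38, 44, 23, 19, 27]
  queue [35] -> pop 35, enqueue [none], visited so far: [37, 11, 39, 14, 38, 44, 23, 19, 27, 35]
Result: [37, 11, 39, 14, 38, 44, 23, 19, 27, 35]


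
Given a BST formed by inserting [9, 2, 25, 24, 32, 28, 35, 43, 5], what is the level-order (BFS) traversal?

Tree insertion order: [9, 2, 25, 24, 32, 28, 35, 43, 5]
Tree (level-order array): [9, 2, 25, None, 5, 24, 32, None, None, None, None, 28, 35, None, None, None, 43]
BFS from the root, enqueuing left then right child of each popped node:
  queue [9] -> pop 9, enqueue [2, 25], visited so far: [9]
  queue [2, 25] -> pop 2, enqueue [5], visited so far: [9, 2]
  queue [25, 5] -> pop 25, enqueue [24, 32], visited so far: [9, 2, 25]
  queue [5, 24, 32] -> pop 5, enqueue [none], visited so far: [9, 2, 25, 5]
  queue [24, 32] -> pop 24, enqueue [none], visited so far: [9, 2, 25, 5, 24]
  queue [32] -> pop 32, enqueue [28, 35], visited so far: [9, 2, 25, 5, 24, 32]
  queue [28, 35] -> pop 28, enqueue [none], visited so far: [9, 2, 25, 5, 24, 32, 28]
  queue [35] -> pop 35, enqueue [43], visited so far: [9, 2, 25, 5, 24, 32, 28, 35]
  queue [43] -> pop 43, enqueue [none], visited so far: [9, 2, 25, 5, 24, 32, 28, 35, 43]
Result: [9, 2, 25, 5, 24, 32, 28, 35, 43]


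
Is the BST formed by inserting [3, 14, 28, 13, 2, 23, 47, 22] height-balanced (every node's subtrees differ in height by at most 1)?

Tree (level-order array): [3, 2, 14, None, None, 13, 28, None, None, 23, 47, 22]
Definition: a tree is height-balanced if, at every node, |h(left) - h(right)| <= 1 (empty subtree has height -1).
Bottom-up per-node check:
  node 2: h_left=-1, h_right=-1, diff=0 [OK], height=0
  node 13: h_left=-1, h_right=-1, diff=0 [OK], height=0
  node 22: h_left=-1, h_right=-1, diff=0 [OK], height=0
  node 23: h_left=0, h_right=-1, diff=1 [OK], height=1
  node 47: h_left=-1, h_right=-1, diff=0 [OK], height=0
  node 28: h_left=1, h_right=0, diff=1 [OK], height=2
  node 14: h_left=0, h_right=2, diff=2 [FAIL (|0-2|=2 > 1)], height=3
  node 3: h_left=0, h_right=3, diff=3 [FAIL (|0-3|=3 > 1)], height=4
Node 14 violates the condition: |0 - 2| = 2 > 1.
Result: Not balanced


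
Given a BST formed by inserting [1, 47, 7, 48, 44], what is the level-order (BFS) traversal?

Tree insertion order: [1, 47, 7, 48, 44]
Tree (level-order array): [1, None, 47, 7, 48, None, 44]
BFS from the root, enqueuing left then right child of each popped node:
  queue [1] -> pop 1, enqueue [47], visited so far: [1]
  queue [47] -> pop 47, enqueue [7, 48], visited so far: [1, 47]
  queue [7, 48] -> pop 7, enqueue [44], visited so far: [1, 47, 7]
  queue [48, 44] -> pop 48, enqueue [none], visited so far: [1, 47, 7, 48]
  queue [44] -> pop 44, enqueue [none], visited so far: [1, 47, 7, 48, 44]
Result: [1, 47, 7, 48, 44]


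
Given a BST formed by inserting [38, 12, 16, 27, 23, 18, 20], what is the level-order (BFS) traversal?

Tree insertion order: [38, 12, 16, 27, 23, 18, 20]
Tree (level-order array): [38, 12, None, None, 16, None, 27, 23, None, 18, None, None, 20]
BFS from the root, enqueuing left then right child of each popped node:
  queue [38] -> pop 38, enqueue [12], visited so far: [38]
  queue [12] -> pop 12, enqueue [16], visited so far: [38, 12]
  queue [16] -> pop 16, enqueue [27], visited so far: [38, 12, 16]
  queue [27] -> pop 27, enqueue [23], visited so far: [38, 12, 16, 27]
  queue [23] -> pop 23, enqueue [18], visited so far: [38, 12, 16, 27, 23]
  queue [18] -> pop 18, enqueue [20], visited so far: [38, 12, 16, 27, 23, 18]
  queue [20] -> pop 20, enqueue [none], visited so far: [38, 12, 16, 27, 23, 18, 20]
Result: [38, 12, 16, 27, 23, 18, 20]


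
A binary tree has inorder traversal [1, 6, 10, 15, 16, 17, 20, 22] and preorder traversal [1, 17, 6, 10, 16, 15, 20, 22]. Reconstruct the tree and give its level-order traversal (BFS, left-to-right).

Inorder:  [1, 6, 10, 15, 16, 17, 20, 22]
Preorder: [1, 17, 6, 10, 16, 15, 20, 22]
Algorithm: preorder visits root first, so consume preorder in order;
for each root, split the current inorder slice at that value into
left-subtree inorder and right-subtree inorder, then recurse.
Recursive splits:
  root=1; inorder splits into left=[], right=[6, 10, 15, 16, 17, 20, 22]
  root=17; inorder splits into left=[6, 10, 15, 16], right=[20, 22]
  root=6; inorder splits into left=[], right=[10, 15, 16]
  root=10; inorder splits into left=[], right=[15, 16]
  root=16; inorder splits into left=[15], right=[]
  root=15; inorder splits into left=[], right=[]
  root=20; inorder splits into left=[], right=[22]
  root=22; inorder splits into left=[], right=[]
Reconstructed level-order: [1, 17, 6, 20, 10, 22, 16, 15]


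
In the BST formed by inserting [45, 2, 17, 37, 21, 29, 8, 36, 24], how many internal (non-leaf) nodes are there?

Tree built from: [45, 2, 17, 37, 21, 29, 8, 36, 24]
Tree (level-order array): [45, 2, None, None, 17, 8, 37, None, None, 21, None, None, 29, 24, 36]
Rule: An internal node has at least one child.
Per-node child counts:
  node 45: 1 child(ren)
  node 2: 1 child(ren)
  node 17: 2 child(ren)
  node 8: 0 child(ren)
  node 37: 1 child(ren)
  node 21: 1 child(ren)
  node 29: 2 child(ren)
  node 24: 0 child(ren)
  node 36: 0 child(ren)
Matching nodes: [45, 2, 17, 37, 21, 29]
Count of internal (non-leaf) nodes: 6


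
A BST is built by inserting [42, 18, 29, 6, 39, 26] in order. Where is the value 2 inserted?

Starting tree (level order): [42, 18, None, 6, 29, None, None, 26, 39]
Insertion path: 42 -> 18 -> 6
Result: insert 2 as left child of 6
Final tree (level order): [42, 18, None, 6, 29, 2, None, 26, 39]


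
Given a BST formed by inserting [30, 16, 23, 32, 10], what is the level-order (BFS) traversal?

Tree insertion order: [30, 16, 23, 32, 10]
Tree (level-order array): [30, 16, 32, 10, 23]
BFS from the root, enqueuing left then right child of each popped node:
  queue [30] -> pop 30, enqueue [16, 32], visited so far: [30]
  queue [16, 32] -> pop 16, enqueue [10, 23], visited so far: [30, 16]
  queue [32, 10, 23] -> pop 32, enqueue [none], visited so far: [30, 16, 32]
  queue [10, 23] -> pop 10, enqueue [none], visited so far: [30, 16, 32, 10]
  queue [23] -> pop 23, enqueue [none], visited so far: [30, 16, 32, 10, 23]
Result: [30, 16, 32, 10, 23]


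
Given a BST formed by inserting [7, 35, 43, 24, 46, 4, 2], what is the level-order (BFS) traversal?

Tree insertion order: [7, 35, 43, 24, 46, 4, 2]
Tree (level-order array): [7, 4, 35, 2, None, 24, 43, None, None, None, None, None, 46]
BFS from the root, enqueuing left then right child of each popped node:
  queue [7] -> pop 7, enqueue [4, 35], visited so far: [7]
  queue [4, 35] -> pop 4, enqueue [2], visited so far: [7, 4]
  queue [35, 2] -> pop 35, enqueue [24, 43], visited so far: [7, 4, 35]
  queue [2, 24, 43] -> pop 2, enqueue [none], visited so far: [7, 4, 35, 2]
  queue [24, 43] -> pop 24, enqueue [none], visited so far: [7, 4, 35, 2, 24]
  queue [43] -> pop 43, enqueue [46], visited so far: [7, 4, 35, 2, 24, 43]
  queue [46] -> pop 46, enqueue [none], visited so far: [7, 4, 35, 2, 24, 43, 46]
Result: [7, 4, 35, 2, 24, 43, 46]


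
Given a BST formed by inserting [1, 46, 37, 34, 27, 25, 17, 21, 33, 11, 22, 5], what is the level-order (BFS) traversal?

Tree insertion order: [1, 46, 37, 34, 27, 25, 17, 21, 33, 11, 22, 5]
Tree (level-order array): [1, None, 46, 37, None, 34, None, 27, None, 25, 33, 17, None, None, None, 11, 21, 5, None, None, 22]
BFS from the root, enqueuing left then right child of each popped node:
  queue [1] -> pop 1, enqueue [46], visited so far: [1]
  queue [46] -> pop 46, enqueue [37], visited so far: [1, 46]
  queue [37] -> pop 37, enqueue [34], visited so far: [1, 46, 37]
  queue [34] -> pop 34, enqueue [27], visited so far: [1, 46, 37, 34]
  queue [27] -> pop 27, enqueue [25, 33], visited so far: [1, 46, 37, 34, 27]
  queue [25, 33] -> pop 25, enqueue [17], visited so far: [1, 46, 37, 34, 27, 25]
  queue [33, 17] -> pop 33, enqueue [none], visited so far: [1, 46, 37, 34, 27, 25, 33]
  queue [17] -> pop 17, enqueue [11, 21], visited so far: [1, 46, 37, 34, 27, 25, 33, 17]
  queue [11, 21] -> pop 11, enqueue [5], visited so far: [1, 46, 37, 34, 27, 25, 33, 17, 11]
  queue [21, 5] -> pop 21, enqueue [22], visited so far: [1, 46, 37, 34, 27, 25, 33, 17, 11, 21]
  queue [5, 22] -> pop 5, enqueue [none], visited so far: [1, 46, 37, 34, 27, 25, 33, 17, 11, 21, 5]
  queue [22] -> pop 22, enqueue [none], visited so far: [1, 46, 37, 34, 27, 25, 33, 17, 11, 21, 5, 22]
Result: [1, 46, 37, 34, 27, 25, 33, 17, 11, 21, 5, 22]


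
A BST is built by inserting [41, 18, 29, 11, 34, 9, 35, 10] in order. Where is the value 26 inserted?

Starting tree (level order): [41, 18, None, 11, 29, 9, None, None, 34, None, 10, None, 35]
Insertion path: 41 -> 18 -> 29
Result: insert 26 as left child of 29
Final tree (level order): [41, 18, None, 11, 29, 9, None, 26, 34, None, 10, None, None, None, 35]


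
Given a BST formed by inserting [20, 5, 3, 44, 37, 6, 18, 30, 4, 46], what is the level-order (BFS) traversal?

Tree insertion order: [20, 5, 3, 44, 37, 6, 18, 30, 4, 46]
Tree (level-order array): [20, 5, 44, 3, 6, 37, 46, None, 4, None, 18, 30]
BFS from the root, enqueuing left then right child of each popped node:
  queue [20] -> pop 20, enqueue [5, 44], visited so far: [20]
  queue [5, 44] -> pop 5, enqueue [3, 6], visited so far: [20, 5]
  queue [44, 3, 6] -> pop 44, enqueue [37, 46], visited so far: [20, 5, 44]
  queue [3, 6, 37, 46] -> pop 3, enqueue [4], visited so far: [20, 5, 44, 3]
  queue [6, 37, 46, 4] -> pop 6, enqueue [18], visited so far: [20, 5, 44, 3, 6]
  queue [37, 46, 4, 18] -> pop 37, enqueue [30], visited so far: [20, 5, 44, 3, 6, 37]
  queue [46, 4, 18, 30] -> pop 46, enqueue [none], visited so far: [20, 5, 44, 3, 6, 37, 46]
  queue [4, 18, 30] -> pop 4, enqueue [none], visited so far: [20, 5, 44, 3, 6, 37, 46, 4]
  queue [18, 30] -> pop 18, enqueue [none], visited so far: [20, 5, 44, 3, 6, 37, 46, 4, 18]
  queue [30] -> pop 30, enqueue [none], visited so far: [20, 5, 44, 3, 6, 37, 46, 4, 18, 30]
Result: [20, 5, 44, 3, 6, 37, 46, 4, 18, 30]


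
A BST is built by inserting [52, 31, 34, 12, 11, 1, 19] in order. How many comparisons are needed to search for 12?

Search path for 12: 52 -> 31 -> 12
Found: True
Comparisons: 3


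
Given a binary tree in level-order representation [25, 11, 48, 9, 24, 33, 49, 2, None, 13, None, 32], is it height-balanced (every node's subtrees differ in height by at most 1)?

Tree (level-order array): [25, 11, 48, 9, 24, 33, 49, 2, None, 13, None, 32]
Definition: a tree is height-balanced if, at every node, |h(left) - h(right)| <= 1 (empty subtree has height -1).
Bottom-up per-node check:
  node 2: h_left=-1, h_right=-1, diff=0 [OK], height=0
  node 9: h_left=0, h_right=-1, diff=1 [OK], height=1
  node 13: h_left=-1, h_right=-1, diff=0 [OK], height=0
  node 24: h_left=0, h_right=-1, diff=1 [OK], height=1
  node 11: h_left=1, h_right=1, diff=0 [OK], height=2
  node 32: h_left=-1, h_right=-1, diff=0 [OK], height=0
  node 33: h_left=0, h_right=-1, diff=1 [OK], height=1
  node 49: h_left=-1, h_right=-1, diff=0 [OK], height=0
  node 48: h_left=1, h_right=0, diff=1 [OK], height=2
  node 25: h_left=2, h_right=2, diff=0 [OK], height=3
All nodes satisfy the balance condition.
Result: Balanced


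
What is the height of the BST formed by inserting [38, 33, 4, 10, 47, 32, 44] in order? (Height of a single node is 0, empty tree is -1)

Insertion order: [38, 33, 4, 10, 47, 32, 44]
Tree (level-order array): [38, 33, 47, 4, None, 44, None, None, 10, None, None, None, 32]
Compute height bottom-up (empty subtree = -1):
  height(32) = 1 + max(-1, -1) = 0
  height(10) = 1 + max(-1, 0) = 1
  height(4) = 1 + max(-1, 1) = 2
  height(33) = 1 + max(2, -1) = 3
  height(44) = 1 + max(-1, -1) = 0
  height(47) = 1 + max(0, -1) = 1
  height(38) = 1 + max(3, 1) = 4
Height = 4


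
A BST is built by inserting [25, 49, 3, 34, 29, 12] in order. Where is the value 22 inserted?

Starting tree (level order): [25, 3, 49, None, 12, 34, None, None, None, 29]
Insertion path: 25 -> 3 -> 12
Result: insert 22 as right child of 12
Final tree (level order): [25, 3, 49, None, 12, 34, None, None, 22, 29]


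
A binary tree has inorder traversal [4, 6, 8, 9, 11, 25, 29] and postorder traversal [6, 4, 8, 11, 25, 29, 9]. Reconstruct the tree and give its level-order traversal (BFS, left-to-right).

Inorder:   [4, 6, 8, 9, 11, 25, 29]
Postorder: [6, 4, 8, 11, 25, 29, 9]
Algorithm: postorder visits root last, so walk postorder right-to-left;
each value is the root of the current inorder slice — split it at that
value, recurse on the right subtree first, then the left.
Recursive splits:
  root=9; inorder splits into left=[4, 6, 8], right=[11, 25, 29]
  root=29; inorder splits into left=[11, 25], right=[]
  root=25; inorder splits into left=[11], right=[]
  root=11; inorder splits into left=[], right=[]
  root=8; inorder splits into left=[4, 6], right=[]
  root=4; inorder splits into left=[], right=[6]
  root=6; inorder splits into left=[], right=[]
Reconstructed level-order: [9, 8, 29, 4, 25, 6, 11]


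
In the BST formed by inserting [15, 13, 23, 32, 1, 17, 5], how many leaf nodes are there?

Tree built from: [15, 13, 23, 32, 1, 17, 5]
Tree (level-order array): [15, 13, 23, 1, None, 17, 32, None, 5]
Rule: A leaf has 0 children.
Per-node child counts:
  node 15: 2 child(ren)
  node 13: 1 child(ren)
  node 1: 1 child(ren)
  node 5: 0 child(ren)
  node 23: 2 child(ren)
  node 17: 0 child(ren)
  node 32: 0 child(ren)
Matching nodes: [5, 17, 32]
Count of leaf nodes: 3


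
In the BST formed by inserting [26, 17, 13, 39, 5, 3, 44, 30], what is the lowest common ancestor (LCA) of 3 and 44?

Tree insertion order: [26, 17, 13, 39, 5, 3, 44, 30]
Tree (level-order array): [26, 17, 39, 13, None, 30, 44, 5, None, None, None, None, None, 3]
In a BST, the LCA of p=3, q=44 is the first node v on the
root-to-leaf path with p <= v <= q (go left if both < v, right if both > v).
Walk from root:
  at 26: 3 <= 26 <= 44, this is the LCA
LCA = 26


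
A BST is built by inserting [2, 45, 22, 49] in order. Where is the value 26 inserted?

Starting tree (level order): [2, None, 45, 22, 49]
Insertion path: 2 -> 45 -> 22
Result: insert 26 as right child of 22
Final tree (level order): [2, None, 45, 22, 49, None, 26]


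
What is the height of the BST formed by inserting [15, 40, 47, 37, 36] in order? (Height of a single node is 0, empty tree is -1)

Insertion order: [15, 40, 47, 37, 36]
Tree (level-order array): [15, None, 40, 37, 47, 36]
Compute height bottom-up (empty subtree = -1):
  height(36) = 1 + max(-1, -1) = 0
  height(37) = 1 + max(0, -1) = 1
  height(47) = 1 + max(-1, -1) = 0
  height(40) = 1 + max(1, 0) = 2
  height(15) = 1 + max(-1, 2) = 3
Height = 3


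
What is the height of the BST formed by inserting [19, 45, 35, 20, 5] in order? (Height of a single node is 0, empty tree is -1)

Insertion order: [19, 45, 35, 20, 5]
Tree (level-order array): [19, 5, 45, None, None, 35, None, 20]
Compute height bottom-up (empty subtree = -1):
  height(5) = 1 + max(-1, -1) = 0
  height(20) = 1 + max(-1, -1) = 0
  height(35) = 1 + max(0, -1) = 1
  height(45) = 1 + max(1, -1) = 2
  height(19) = 1 + max(0, 2) = 3
Height = 3


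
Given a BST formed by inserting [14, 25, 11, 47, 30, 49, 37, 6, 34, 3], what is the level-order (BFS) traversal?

Tree insertion order: [14, 25, 11, 47, 30, 49, 37, 6, 34, 3]
Tree (level-order array): [14, 11, 25, 6, None, None, 47, 3, None, 30, 49, None, None, None, 37, None, None, 34]
BFS from the root, enqueuing left then right child of each popped node:
  queue [14] -> pop 14, enqueue [11, 25], visited so far: [14]
  queue [11, 25] -> pop 11, enqueue [6], visited so far: [14, 11]
  queue [25, 6] -> pop 25, enqueue [47], visited so far: [14, 11, 25]
  queue [6, 47] -> pop 6, enqueue [3], visited so far: [14, 11, 25, 6]
  queue [47, 3] -> pop 47, enqueue [30, 49], visited so far: [14, 11, 25, 6, 47]
  queue [3, 30, 49] -> pop 3, enqueue [none], visited so far: [14, 11, 25, 6, 47, 3]
  queue [30, 49] -> pop 30, enqueue [37], visited so far: [14, 11, 25, 6, 47, 3, 30]
  queue [49, 37] -> pop 49, enqueue [none], visited so far: [14, 11, 25, 6, 47, 3, 30, 49]
  queue [37] -> pop 37, enqueue [34], visited so far: [14, 11, 25, 6, 47, 3, 30, 49, 37]
  queue [34] -> pop 34, enqueue [none], visited so far: [14, 11, 25, 6, 47, 3, 30, 49, 37, 34]
Result: [14, 11, 25, 6, 47, 3, 30, 49, 37, 34]


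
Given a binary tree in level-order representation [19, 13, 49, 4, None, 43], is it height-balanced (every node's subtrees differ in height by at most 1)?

Tree (level-order array): [19, 13, 49, 4, None, 43]
Definition: a tree is height-balanced if, at every node, |h(left) - h(right)| <= 1 (empty subtree has height -1).
Bottom-up per-node check:
  node 4: h_left=-1, h_right=-1, diff=0 [OK], height=0
  node 13: h_left=0, h_right=-1, diff=1 [OK], height=1
  node 43: h_left=-1, h_right=-1, diff=0 [OK], height=0
  node 49: h_left=0, h_right=-1, diff=1 [OK], height=1
  node 19: h_left=1, h_right=1, diff=0 [OK], height=2
All nodes satisfy the balance condition.
Result: Balanced


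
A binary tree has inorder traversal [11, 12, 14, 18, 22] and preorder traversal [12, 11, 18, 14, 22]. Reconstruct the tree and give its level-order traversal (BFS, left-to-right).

Inorder:  [11, 12, 14, 18, 22]
Preorder: [12, 11, 18, 14, 22]
Algorithm: preorder visits root first, so consume preorder in order;
for each root, split the current inorder slice at that value into
left-subtree inorder and right-subtree inorder, then recurse.
Recursive splits:
  root=12; inorder splits into left=[11], right=[14, 18, 22]
  root=11; inorder splits into left=[], right=[]
  root=18; inorder splits into left=[14], right=[22]
  root=14; inorder splits into left=[], right=[]
  root=22; inorder splits into left=[], right=[]
Reconstructed level-order: [12, 11, 18, 14, 22]


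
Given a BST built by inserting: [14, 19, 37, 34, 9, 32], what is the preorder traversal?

Tree insertion order: [14, 19, 37, 34, 9, 32]
Tree (level-order array): [14, 9, 19, None, None, None, 37, 34, None, 32]
Preorder traversal: [14, 9, 19, 37, 34, 32]


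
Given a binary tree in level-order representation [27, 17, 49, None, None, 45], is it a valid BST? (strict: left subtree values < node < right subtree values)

Level-order array: [27, 17, 49, None, None, 45]
Validate using subtree bounds (lo, hi): at each node, require lo < value < hi,
then recurse left with hi=value and right with lo=value.
Preorder trace (stopping at first violation):
  at node 27 with bounds (-inf, +inf): OK
  at node 17 with bounds (-inf, 27): OK
  at node 49 with bounds (27, +inf): OK
  at node 45 with bounds (27, 49): OK
No violation found at any node.
Result: Valid BST


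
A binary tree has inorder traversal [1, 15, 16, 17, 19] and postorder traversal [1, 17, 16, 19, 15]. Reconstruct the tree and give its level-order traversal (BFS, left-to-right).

Inorder:   [1, 15, 16, 17, 19]
Postorder: [1, 17, 16, 19, 15]
Algorithm: postorder visits root last, so walk postorder right-to-left;
each value is the root of the current inorder slice — split it at that
value, recurse on the right subtree first, then the left.
Recursive splits:
  root=15; inorder splits into left=[1], right=[16, 17, 19]
  root=19; inorder splits into left=[16, 17], right=[]
  root=16; inorder splits into left=[], right=[17]
  root=17; inorder splits into left=[], right=[]
  root=1; inorder splits into left=[], right=[]
Reconstructed level-order: [15, 1, 19, 16, 17]


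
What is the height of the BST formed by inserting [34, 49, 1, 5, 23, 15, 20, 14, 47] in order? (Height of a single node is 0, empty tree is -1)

Insertion order: [34, 49, 1, 5, 23, 15, 20, 14, 47]
Tree (level-order array): [34, 1, 49, None, 5, 47, None, None, 23, None, None, 15, None, 14, 20]
Compute height bottom-up (empty subtree = -1):
  height(14) = 1 + max(-1, -1) = 0
  height(20) = 1 + max(-1, -1) = 0
  height(15) = 1 + max(0, 0) = 1
  height(23) = 1 + max(1, -1) = 2
  height(5) = 1 + max(-1, 2) = 3
  height(1) = 1 + max(-1, 3) = 4
  height(47) = 1 + max(-1, -1) = 0
  height(49) = 1 + max(0, -1) = 1
  height(34) = 1 + max(4, 1) = 5
Height = 5


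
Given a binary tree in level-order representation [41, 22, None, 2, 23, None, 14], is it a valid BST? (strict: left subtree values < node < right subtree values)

Level-order array: [41, 22, None, 2, 23, None, 14]
Validate using subtree bounds (lo, hi): at each node, require lo < value < hi,
then recurse left with hi=value and right with lo=value.
Preorder trace (stopping at first violation):
  at node 41 with bounds (-inf, +inf): OK
  at node 22 with bounds (-inf, 41): OK
  at node 2 with bounds (-inf, 22): OK
  at node 14 with bounds (2, 22): OK
  at node 23 with bounds (22, 41): OK
No violation found at any node.
Result: Valid BST


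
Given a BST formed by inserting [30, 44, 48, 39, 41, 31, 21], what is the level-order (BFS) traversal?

Tree insertion order: [30, 44, 48, 39, 41, 31, 21]
Tree (level-order array): [30, 21, 44, None, None, 39, 48, 31, 41]
BFS from the root, enqueuing left then right child of each popped node:
  queue [30] -> pop 30, enqueue [21, 44], visited so far: [30]
  queue [21, 44] -> pop 21, enqueue [none], visited so far: [30, 21]
  queue [44] -> pop 44, enqueue [39, 48], visited so far: [30, 21, 44]
  queue [39, 48] -> pop 39, enqueue [31, 41], visited so far: [30, 21, 44, 39]
  queue [48, 31, 41] -> pop 48, enqueue [none], visited so far: [30, 21, 44, 39, 48]
  queue [31, 41] -> pop 31, enqueue [none], visited so far: [30, 21, 44, 39, 48, 31]
  queue [41] -> pop 41, enqueue [none], visited so far: [30, 21, 44, 39, 48, 31, 41]
Result: [30, 21, 44, 39, 48, 31, 41]


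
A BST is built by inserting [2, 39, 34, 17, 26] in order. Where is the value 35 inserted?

Starting tree (level order): [2, None, 39, 34, None, 17, None, None, 26]
Insertion path: 2 -> 39 -> 34
Result: insert 35 as right child of 34
Final tree (level order): [2, None, 39, 34, None, 17, 35, None, 26]


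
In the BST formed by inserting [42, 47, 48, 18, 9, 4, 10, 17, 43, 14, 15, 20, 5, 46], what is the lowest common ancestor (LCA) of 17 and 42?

Tree insertion order: [42, 47, 48, 18, 9, 4, 10, 17, 43, 14, 15, 20, 5, 46]
Tree (level-order array): [42, 18, 47, 9, 20, 43, 48, 4, 10, None, None, None, 46, None, None, None, 5, None, 17, None, None, None, None, 14, None, None, 15]
In a BST, the LCA of p=17, q=42 is the first node v on the
root-to-leaf path with p <= v <= q (go left if both < v, right if both > v).
Walk from root:
  at 42: 17 <= 42 <= 42, this is the LCA
LCA = 42


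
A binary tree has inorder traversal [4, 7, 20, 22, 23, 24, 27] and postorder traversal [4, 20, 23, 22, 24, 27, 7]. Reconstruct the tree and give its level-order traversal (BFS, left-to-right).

Inorder:   [4, 7, 20, 22, 23, 24, 27]
Postorder: [4, 20, 23, 22, 24, 27, 7]
Algorithm: postorder visits root last, so walk postorder right-to-left;
each value is the root of the current inorder slice — split it at that
value, recurse on the right subtree first, then the left.
Recursive splits:
  root=7; inorder splits into left=[4], right=[20, 22, 23, 24, 27]
  root=27; inorder splits into left=[20, 22, 23, 24], right=[]
  root=24; inorder splits into left=[20, 22, 23], right=[]
  root=22; inorder splits into left=[20], right=[23]
  root=23; inorder splits into left=[], right=[]
  root=20; inorder splits into left=[], right=[]
  root=4; inorder splits into left=[], right=[]
Reconstructed level-order: [7, 4, 27, 24, 22, 20, 23]


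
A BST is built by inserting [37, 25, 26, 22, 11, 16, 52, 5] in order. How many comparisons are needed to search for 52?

Search path for 52: 37 -> 52
Found: True
Comparisons: 2


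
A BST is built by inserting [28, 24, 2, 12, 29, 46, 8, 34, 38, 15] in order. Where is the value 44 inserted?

Starting tree (level order): [28, 24, 29, 2, None, None, 46, None, 12, 34, None, 8, 15, None, 38]
Insertion path: 28 -> 29 -> 46 -> 34 -> 38
Result: insert 44 as right child of 38
Final tree (level order): [28, 24, 29, 2, None, None, 46, None, 12, 34, None, 8, 15, None, 38, None, None, None, None, None, 44]


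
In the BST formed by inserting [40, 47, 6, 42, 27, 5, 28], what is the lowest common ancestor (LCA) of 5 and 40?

Tree insertion order: [40, 47, 6, 42, 27, 5, 28]
Tree (level-order array): [40, 6, 47, 5, 27, 42, None, None, None, None, 28]
In a BST, the LCA of p=5, q=40 is the first node v on the
root-to-leaf path with p <= v <= q (go left if both < v, right if both > v).
Walk from root:
  at 40: 5 <= 40 <= 40, this is the LCA
LCA = 40


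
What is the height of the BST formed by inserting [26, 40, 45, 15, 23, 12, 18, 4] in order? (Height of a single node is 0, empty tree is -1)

Insertion order: [26, 40, 45, 15, 23, 12, 18, 4]
Tree (level-order array): [26, 15, 40, 12, 23, None, 45, 4, None, 18]
Compute height bottom-up (empty subtree = -1):
  height(4) = 1 + max(-1, -1) = 0
  height(12) = 1 + max(0, -1) = 1
  height(18) = 1 + max(-1, -1) = 0
  height(23) = 1 + max(0, -1) = 1
  height(15) = 1 + max(1, 1) = 2
  height(45) = 1 + max(-1, -1) = 0
  height(40) = 1 + max(-1, 0) = 1
  height(26) = 1 + max(2, 1) = 3
Height = 3


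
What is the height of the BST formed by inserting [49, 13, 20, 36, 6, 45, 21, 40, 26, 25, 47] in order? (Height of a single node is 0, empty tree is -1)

Insertion order: [49, 13, 20, 36, 6, 45, 21, 40, 26, 25, 47]
Tree (level-order array): [49, 13, None, 6, 20, None, None, None, 36, 21, 45, None, 26, 40, 47, 25]
Compute height bottom-up (empty subtree = -1):
  height(6) = 1 + max(-1, -1) = 0
  height(25) = 1 + max(-1, -1) = 0
  height(26) = 1 + max(0, -1) = 1
  height(21) = 1 + max(-1, 1) = 2
  height(40) = 1 + max(-1, -1) = 0
  height(47) = 1 + max(-1, -1) = 0
  height(45) = 1 + max(0, 0) = 1
  height(36) = 1 + max(2, 1) = 3
  height(20) = 1 + max(-1, 3) = 4
  height(13) = 1 + max(0, 4) = 5
  height(49) = 1 + max(5, -1) = 6
Height = 6


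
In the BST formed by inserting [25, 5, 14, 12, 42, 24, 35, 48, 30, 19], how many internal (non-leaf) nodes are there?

Tree built from: [25, 5, 14, 12, 42, 24, 35, 48, 30, 19]
Tree (level-order array): [25, 5, 42, None, 14, 35, 48, 12, 24, 30, None, None, None, None, None, 19]
Rule: An internal node has at least one child.
Per-node child counts:
  node 25: 2 child(ren)
  node 5: 1 child(ren)
  node 14: 2 child(ren)
  node 12: 0 child(ren)
  node 24: 1 child(ren)
  node 19: 0 child(ren)
  node 42: 2 child(ren)
  node 35: 1 child(ren)
  node 30: 0 child(ren)
  node 48: 0 child(ren)
Matching nodes: [25, 5, 14, 24, 42, 35]
Count of internal (non-leaf) nodes: 6


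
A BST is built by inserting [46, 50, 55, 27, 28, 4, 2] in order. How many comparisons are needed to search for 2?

Search path for 2: 46 -> 27 -> 4 -> 2
Found: True
Comparisons: 4


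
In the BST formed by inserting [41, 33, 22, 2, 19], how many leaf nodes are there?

Tree built from: [41, 33, 22, 2, 19]
Tree (level-order array): [41, 33, None, 22, None, 2, None, None, 19]
Rule: A leaf has 0 children.
Per-node child counts:
  node 41: 1 child(ren)
  node 33: 1 child(ren)
  node 22: 1 child(ren)
  node 2: 1 child(ren)
  node 19: 0 child(ren)
Matching nodes: [19]
Count of leaf nodes: 1


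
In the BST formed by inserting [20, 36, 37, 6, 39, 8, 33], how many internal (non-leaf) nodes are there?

Tree built from: [20, 36, 37, 6, 39, 8, 33]
Tree (level-order array): [20, 6, 36, None, 8, 33, 37, None, None, None, None, None, 39]
Rule: An internal node has at least one child.
Per-node child counts:
  node 20: 2 child(ren)
  node 6: 1 child(ren)
  node 8: 0 child(ren)
  node 36: 2 child(ren)
  node 33: 0 child(ren)
  node 37: 1 child(ren)
  node 39: 0 child(ren)
Matching nodes: [20, 6, 36, 37]
Count of internal (non-leaf) nodes: 4


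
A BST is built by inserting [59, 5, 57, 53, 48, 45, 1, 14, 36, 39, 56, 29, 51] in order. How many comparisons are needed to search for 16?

Search path for 16: 59 -> 5 -> 57 -> 53 -> 48 -> 45 -> 14 -> 36 -> 29
Found: False
Comparisons: 9


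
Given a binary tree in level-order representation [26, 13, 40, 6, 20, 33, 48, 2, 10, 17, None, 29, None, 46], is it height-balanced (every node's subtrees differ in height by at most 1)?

Tree (level-order array): [26, 13, 40, 6, 20, 33, 48, 2, 10, 17, None, 29, None, 46]
Definition: a tree is height-balanced if, at every node, |h(left) - h(right)| <= 1 (empty subtree has height -1).
Bottom-up per-node check:
  node 2: h_left=-1, h_right=-1, diff=0 [OK], height=0
  node 10: h_left=-1, h_right=-1, diff=0 [OK], height=0
  node 6: h_left=0, h_right=0, diff=0 [OK], height=1
  node 17: h_left=-1, h_right=-1, diff=0 [OK], height=0
  node 20: h_left=0, h_right=-1, diff=1 [OK], height=1
  node 13: h_left=1, h_right=1, diff=0 [OK], height=2
  node 29: h_left=-1, h_right=-1, diff=0 [OK], height=0
  node 33: h_left=0, h_right=-1, diff=1 [OK], height=1
  node 46: h_left=-1, h_right=-1, diff=0 [OK], height=0
  node 48: h_left=0, h_right=-1, diff=1 [OK], height=1
  node 40: h_left=1, h_right=1, diff=0 [OK], height=2
  node 26: h_left=2, h_right=2, diff=0 [OK], height=3
All nodes satisfy the balance condition.
Result: Balanced
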